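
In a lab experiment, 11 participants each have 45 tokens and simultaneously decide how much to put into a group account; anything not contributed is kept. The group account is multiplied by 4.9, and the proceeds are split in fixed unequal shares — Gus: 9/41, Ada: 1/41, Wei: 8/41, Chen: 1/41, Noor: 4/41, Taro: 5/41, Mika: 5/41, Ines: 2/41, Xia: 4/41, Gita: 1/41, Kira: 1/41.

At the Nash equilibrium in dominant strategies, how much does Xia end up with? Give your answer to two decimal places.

66.51 tokens

A player with share s gets back 4.9·s per unit contributed, so full contribution is dominant for anyone with s > 1/4.9 = 0.2041 and zero contribution is dominant for anyone below.
Gus alone (share 9/41) is above the threshold, contributing 45; the remaining 10 contribute 0. Total contributed: 45.
Xia keeps 45 and receives 4.9 × 45 × 4/41 = 21.51 from the group account, for a payoff of 66.51.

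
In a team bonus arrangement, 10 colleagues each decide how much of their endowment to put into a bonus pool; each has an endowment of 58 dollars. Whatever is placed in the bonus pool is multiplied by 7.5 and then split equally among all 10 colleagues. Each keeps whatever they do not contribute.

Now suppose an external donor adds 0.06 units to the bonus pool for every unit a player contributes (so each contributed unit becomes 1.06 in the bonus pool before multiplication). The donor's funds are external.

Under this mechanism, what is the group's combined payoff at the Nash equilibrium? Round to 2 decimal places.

With the mechanism, a contributed unit returns 7.5 × 1.06 / 10 = 0.7950 per unit of net cost — still below 1 — so contributing 0 remains dominant for every player.
Everyone keeps their endowment and the group total is 10 × 58 = 580.

580.00 dollars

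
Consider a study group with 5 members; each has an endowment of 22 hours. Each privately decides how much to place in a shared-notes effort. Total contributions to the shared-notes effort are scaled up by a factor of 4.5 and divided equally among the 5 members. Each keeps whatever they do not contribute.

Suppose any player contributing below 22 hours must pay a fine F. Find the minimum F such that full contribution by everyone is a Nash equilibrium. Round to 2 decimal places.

Given the others contribute fully, the best deviation is to contribute 0 (any partial contribution still incurs the fine and gives up units whose private return 0.9000 is below 1).
Deviating from 22 to 0 saves 22 hours but forfeits the deviator's share of the drop in the shared-notes effort: 4.5/5 × 22 = 19.80.
So the deviation gain is 22 − 19.80 = 2.20, and the fine must be at least 2.20 hours to wipe it out.

2.20 hours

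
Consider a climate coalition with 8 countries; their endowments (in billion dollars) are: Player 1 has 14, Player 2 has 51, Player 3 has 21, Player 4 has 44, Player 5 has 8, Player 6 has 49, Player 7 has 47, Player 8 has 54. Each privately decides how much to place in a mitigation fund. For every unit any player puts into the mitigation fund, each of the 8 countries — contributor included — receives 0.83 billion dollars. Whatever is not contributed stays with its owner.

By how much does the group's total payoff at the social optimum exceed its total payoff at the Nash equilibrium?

The private return per contributed unit is 0.83 < 1 for everyone, so the Nash equilibrium is zero contribution and the group total is Σ E_j = 14 + 51 + 21 + 44 + 8 + 49 + 47 + 54 = 288.
Each contributed unit returns 6.640 to the group, so the social optimum is full contribution by everyone: group total = 6.640 × 288 = 1912.32.
Efficiency loss = (6.640 − 1) × 288 = 1624.32.

1624.32 billion dollars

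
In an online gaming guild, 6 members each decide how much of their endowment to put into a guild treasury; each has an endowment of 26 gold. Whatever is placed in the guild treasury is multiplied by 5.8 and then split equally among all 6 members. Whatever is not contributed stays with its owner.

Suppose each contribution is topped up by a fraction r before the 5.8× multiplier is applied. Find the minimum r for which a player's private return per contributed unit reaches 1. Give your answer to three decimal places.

0.034

With matching at rate r, one contributed unit becomes (1 + r) in the guild treasury and returns 5.8 × (1 + r) / 6 to the contributor.
Setting this equal to 1: 1 + r = 6/5.8 = 1.0345.
So the minimum matching rate is r = 1.0345 − 1 = 0.034.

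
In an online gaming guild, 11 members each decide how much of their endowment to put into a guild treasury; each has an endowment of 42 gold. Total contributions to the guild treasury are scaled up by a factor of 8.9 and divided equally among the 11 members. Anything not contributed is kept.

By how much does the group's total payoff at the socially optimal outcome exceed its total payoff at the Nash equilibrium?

3649.80 gold

Each contributed unit returns 8.9/11 = 0.8091 to its contributor — below 1 — so contributing 0 is dominant for every player. At the Nash equilibrium everyone keeps their 42, and the group total is 11 × 42 = 462.
Each contributed unit returns 8.900 to the group as a whole (0.8091 to each of 11 players), which exceeds 1, so the social optimum is full contribution: group total = 8.900 × 462 = 4111.80.
Efficiency loss = 4111.80 − 462 = 3649.80.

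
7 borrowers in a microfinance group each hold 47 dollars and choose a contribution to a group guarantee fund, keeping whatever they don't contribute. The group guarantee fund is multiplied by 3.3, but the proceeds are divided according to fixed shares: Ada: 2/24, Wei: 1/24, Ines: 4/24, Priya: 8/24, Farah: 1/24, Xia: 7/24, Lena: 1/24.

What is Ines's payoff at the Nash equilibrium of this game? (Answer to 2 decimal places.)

Each unit j contributes comes back to j as 3.3 × (j's share), so j prefers to contribute only if that share exceeds 1/3.3 = 0.3030; otherwise keeping the unit dominates.
The only share above 0.3030 is Priya's 8/24, contributing 47; the remaining 6 contribute 0. Total contributed: 47.
Ines keeps 47 and receives 3.3 × 47 × 4/24 = 25.85 from the group guarantee fund, for a payoff of 72.85.

72.85 dollars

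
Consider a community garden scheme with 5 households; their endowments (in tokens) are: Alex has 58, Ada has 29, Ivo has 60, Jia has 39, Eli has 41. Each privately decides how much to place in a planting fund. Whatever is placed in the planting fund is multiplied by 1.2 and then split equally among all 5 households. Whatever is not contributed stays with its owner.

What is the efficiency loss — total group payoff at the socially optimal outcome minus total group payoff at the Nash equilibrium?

The private return per contributed unit is 1.2/5 = 0.2400 < 1 for every player regardless of endowment, so the Nash equilibrium is zero contribution and the group total is Σ E_j = 58 + 29 + 60 + 39 + 41 = 227.
Each contributed unit returns 1.200 to the group, so the social optimum is full contribution by everyone: group total = 1.200 × 227 = 272.40.
Efficiency loss = (1.200 − 1) × 227 = 45.40.

45.40 tokens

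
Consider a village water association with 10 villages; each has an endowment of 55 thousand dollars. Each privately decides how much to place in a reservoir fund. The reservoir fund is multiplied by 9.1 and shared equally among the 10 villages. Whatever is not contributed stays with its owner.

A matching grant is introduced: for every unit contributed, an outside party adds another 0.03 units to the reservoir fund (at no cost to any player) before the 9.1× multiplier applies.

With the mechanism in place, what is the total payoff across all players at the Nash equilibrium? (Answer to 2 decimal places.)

550.00 thousand dollars

With the mechanism, a contributed unit returns 9.1 × 1.03 / 10 = 0.9373 per unit of net cost — still below 1 — so contributing 0 remains dominant for every player.
Everyone keeps their endowment and the group total is 10 × 55 = 550.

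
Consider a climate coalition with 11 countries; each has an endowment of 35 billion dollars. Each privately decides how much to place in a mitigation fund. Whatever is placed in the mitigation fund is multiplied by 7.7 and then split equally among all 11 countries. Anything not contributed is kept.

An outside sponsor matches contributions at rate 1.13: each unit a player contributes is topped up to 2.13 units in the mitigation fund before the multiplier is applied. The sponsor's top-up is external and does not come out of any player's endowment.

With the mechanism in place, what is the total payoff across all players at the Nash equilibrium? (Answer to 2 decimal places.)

With the mechanism, a contributed unit returns 7.7 × 2.13 / 11 = 1.4910 per unit of net cost to the contributor — now above 1 — so contributing fully is weakly dominant for every player.
So the Nash equilibrium is full contribution by all 11; the group earns 7.7 × 2.13 × 385 = 6314.39.

6314.39 billion dollars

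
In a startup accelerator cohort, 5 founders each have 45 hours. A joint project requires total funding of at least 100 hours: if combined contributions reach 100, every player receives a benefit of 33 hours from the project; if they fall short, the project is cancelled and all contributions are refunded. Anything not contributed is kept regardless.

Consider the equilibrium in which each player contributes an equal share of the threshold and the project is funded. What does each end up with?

Equal share of the threshold: 100/5 = 20.
At this profile no one gains by cutting their contribution: any cut drops the total below 100, the project is cancelled, contributions are refunded, and the deviator ends with 45, which is less than 45 − 20 + 33 = 58. Contributing more than 20 just wastes the excess. So contributing exactly 20 is a best response.
Each player's payoff: 45 − 20 + 33 = 58.

58 hours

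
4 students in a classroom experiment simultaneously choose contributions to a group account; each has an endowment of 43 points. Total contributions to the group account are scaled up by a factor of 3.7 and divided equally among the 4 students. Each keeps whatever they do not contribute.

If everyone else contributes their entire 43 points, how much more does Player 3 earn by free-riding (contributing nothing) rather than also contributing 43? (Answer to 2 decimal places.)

Switching from a contribution of 43 to 0 lets Player 3 keep an extra 43 points, but lowers the group account by 43, which costs Player 3 their own share of that drop: 3.7/4 × 43 = 39.77.
Net gain = 43 − 39.77 = 3.23. The private return per contributed unit (0.9250) is below 1, so free-riding is indeed the best response regardless of what the others do.

3.23 points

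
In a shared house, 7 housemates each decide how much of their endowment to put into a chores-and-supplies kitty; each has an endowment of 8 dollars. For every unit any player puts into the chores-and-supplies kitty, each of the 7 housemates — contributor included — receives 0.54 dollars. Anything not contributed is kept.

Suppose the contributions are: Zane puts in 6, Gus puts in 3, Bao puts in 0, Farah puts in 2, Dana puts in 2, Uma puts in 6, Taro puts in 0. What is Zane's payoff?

Total contributed: 6 + 3 + 0 + 2 + 2 + 6 + 0 = 19.
Each receives 0.54 × 19 = 10.26 from the chores-and-supplies kitty.
Zane keeps 8 − 6 = 2, so Zane's payoff is 2 + 10.26 = 12.26.

12.26 dollars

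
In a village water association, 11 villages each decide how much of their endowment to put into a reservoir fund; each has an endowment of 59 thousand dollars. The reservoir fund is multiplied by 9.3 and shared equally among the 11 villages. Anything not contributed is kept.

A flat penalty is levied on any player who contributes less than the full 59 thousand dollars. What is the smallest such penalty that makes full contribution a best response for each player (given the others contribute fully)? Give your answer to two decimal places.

9.12 thousand dollars

Given the others contribute fully, the best deviation is to contribute 0 (any partial contribution still incurs the fine and gives up units whose private return 0.8455 is below 1).
Deviating from 59 to 0 saves 59 thousand dollars but forfeits the deviator's share of the drop in the reservoir fund: 9.3/11 × 59 = 49.88.
So the deviation gain is 59 − 49.88 = 9.12, and the fine must be at least 9.12 thousand dollars to wipe it out.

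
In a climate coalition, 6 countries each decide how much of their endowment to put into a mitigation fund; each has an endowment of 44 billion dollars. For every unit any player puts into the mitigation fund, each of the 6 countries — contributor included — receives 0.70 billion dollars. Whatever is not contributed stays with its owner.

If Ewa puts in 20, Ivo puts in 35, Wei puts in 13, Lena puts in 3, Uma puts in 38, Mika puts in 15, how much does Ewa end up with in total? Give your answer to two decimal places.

Total contributed: 20 + 35 + 13 + 3 + 38 + 15 = 124.
Each receives 0.70 × 124 = 86.80 from the mitigation fund.
Ewa keeps 44 − 20 = 24, so Ewa's payoff is 24 + 86.80 = 110.80.

110.80 billion dollars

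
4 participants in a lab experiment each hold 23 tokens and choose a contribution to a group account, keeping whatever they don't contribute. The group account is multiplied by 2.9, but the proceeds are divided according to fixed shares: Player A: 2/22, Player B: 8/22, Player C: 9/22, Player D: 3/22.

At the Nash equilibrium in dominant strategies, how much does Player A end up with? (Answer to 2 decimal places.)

35.13 tokens

For player j, contributing a unit is worthwhile iff 2.9 × (j's share) ≥ 1, i.e. iff j's share is at least 0.3448.
Player B and Player C clear that bar, contributing 23 each; the remaining 2 contribute 0. Total contributed: 46.
Player A keeps 23 and receives 2.9 × 46 × 2/22 = 12.13 from the group account, for a payoff of 35.13.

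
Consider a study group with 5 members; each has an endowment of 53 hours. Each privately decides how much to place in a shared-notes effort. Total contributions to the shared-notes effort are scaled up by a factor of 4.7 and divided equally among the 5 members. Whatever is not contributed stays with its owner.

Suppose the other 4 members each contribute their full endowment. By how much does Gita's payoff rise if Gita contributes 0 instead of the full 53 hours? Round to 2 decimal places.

Switching from a contribution of 53 to 0 lets Gita keep an extra 53 hours, but lowers the shared-notes effort by 53, which costs Gita their own share of that drop: 4.7/5 × 53 = 49.82.
Net gain = 53 − 49.82 = 3.18. The private return per contributed unit (0.9400) is below 1, so free-riding is indeed the best response regardless of what the others do.

3.18 hours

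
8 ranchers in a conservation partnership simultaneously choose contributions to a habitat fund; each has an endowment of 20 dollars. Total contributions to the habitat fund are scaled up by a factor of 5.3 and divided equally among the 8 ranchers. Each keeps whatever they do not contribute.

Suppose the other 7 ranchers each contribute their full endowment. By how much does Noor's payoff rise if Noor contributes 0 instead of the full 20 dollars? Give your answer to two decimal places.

Switching from a contribution of 20 to 0 lets Noor keep an extra 20 dollars, but lowers the habitat fund by 20, which costs Noor their own share of that drop: 5.3/8 × 20 = 13.25.
Net gain = 20 − 13.25 = 6.75. The private return per contributed unit (0.6625) is below 1, so free-riding is indeed the best response regardless of what the others do.

6.75 dollars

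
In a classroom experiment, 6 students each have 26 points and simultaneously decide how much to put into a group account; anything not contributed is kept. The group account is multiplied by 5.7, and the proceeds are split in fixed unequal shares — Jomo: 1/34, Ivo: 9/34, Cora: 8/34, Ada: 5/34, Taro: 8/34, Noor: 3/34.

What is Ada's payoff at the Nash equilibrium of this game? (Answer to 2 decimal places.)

Player j's private return per contributed unit is 5.7 × (j's share). Contributing is weakly dominant for j when that share is at least 1/5.7 = 0.1754, and contributing 0 is dominant otherwise.
The shares above 0.1754 belong to Ivo, Cora and Taro, contributing 26 each; the remaining 3 contribute 0. Total contributed: 78.
Ada keeps 26 and receives 5.7 × 78 × 5/34 = 65.38 from the group account, for a payoff of 91.38.

91.38 points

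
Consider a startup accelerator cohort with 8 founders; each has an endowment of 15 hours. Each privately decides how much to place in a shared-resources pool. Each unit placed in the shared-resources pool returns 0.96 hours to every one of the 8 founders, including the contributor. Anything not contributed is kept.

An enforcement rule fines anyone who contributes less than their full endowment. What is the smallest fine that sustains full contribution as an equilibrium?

Given the others contribute fully, the best deviation is to contribute 0 (any partial contribution still incurs the fine and gives up units whose private return 0.96 is below 1).
Deviating from 15 to 0 saves 15 hours but forfeits the deviator's share of the drop in the shared-resources pool: 0.96 × 15 = 14.40.
So the deviation gain is 15 − 14.40 = 0.60, and the fine must be at least 0.60 hours to wipe it out.

0.60 hours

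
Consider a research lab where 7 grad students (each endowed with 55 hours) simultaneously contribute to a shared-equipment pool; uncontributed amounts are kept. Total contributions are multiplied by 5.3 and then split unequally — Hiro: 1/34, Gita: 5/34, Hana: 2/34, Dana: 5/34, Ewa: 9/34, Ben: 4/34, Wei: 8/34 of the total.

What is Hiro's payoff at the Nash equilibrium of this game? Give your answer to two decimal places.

For player j, contributing a unit is worthwhile iff 5.3 × (j's share) ≥ 1, i.e. iff j's share is at least 0.1887.
Ewa and Wei are above the threshold, contributing 55 each; the remaining 5 contribute 0. Total contributed: 110.
Hiro keeps 55 and receives 5.3 × 110 × 1/34 = 17.15 from the shared-equipment pool, for a payoff of 72.15.

72.15 hours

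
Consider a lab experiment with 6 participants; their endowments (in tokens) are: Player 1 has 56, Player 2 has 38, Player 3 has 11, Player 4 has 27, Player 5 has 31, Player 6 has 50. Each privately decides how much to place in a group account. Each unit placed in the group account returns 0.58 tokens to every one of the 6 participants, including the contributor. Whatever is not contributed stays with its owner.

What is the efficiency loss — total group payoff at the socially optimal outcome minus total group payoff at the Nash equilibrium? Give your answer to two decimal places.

The private return per contributed unit is 0.58 < 1 for everyone, so the Nash equilibrium is zero contribution and the group total is Σ E_j = 56 + 38 + 11 + 27 + 31 + 50 = 213.
Each contributed unit returns 3.480 to the group, so the social optimum is full contribution by everyone: group total = 3.480 × 213 = 741.24.
Efficiency loss = (3.480 − 1) × 213 = 528.24.

528.24 tokens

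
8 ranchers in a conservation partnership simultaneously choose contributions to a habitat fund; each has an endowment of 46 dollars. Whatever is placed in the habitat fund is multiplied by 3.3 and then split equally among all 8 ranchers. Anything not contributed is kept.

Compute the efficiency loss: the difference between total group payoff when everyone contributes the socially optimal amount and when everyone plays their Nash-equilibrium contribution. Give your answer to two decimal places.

846.40 dollars

Each contributed unit returns 3.3/8 = 0.4125 to its contributor — below 1 — so contributing 0 is dominant for every player. At the Nash equilibrium everyone keeps their 46, and the group total is 8 × 46 = 368.
Each contributed unit returns 3.300 to the group as a whole (0.4125 to each of 8 players), which exceeds 1, so the social optimum is full contribution: group total = 3.300 × 368 = 1214.40.
Efficiency loss = 1214.40 − 368 = 846.40.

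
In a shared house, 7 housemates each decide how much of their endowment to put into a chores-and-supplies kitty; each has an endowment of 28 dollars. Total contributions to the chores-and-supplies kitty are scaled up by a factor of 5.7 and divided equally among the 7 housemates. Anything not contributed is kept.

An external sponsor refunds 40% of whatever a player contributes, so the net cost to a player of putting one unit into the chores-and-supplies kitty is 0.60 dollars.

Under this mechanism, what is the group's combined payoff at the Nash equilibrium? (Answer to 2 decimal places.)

The effective private return per unit is now (5.7/7) / 0.60 = 1.3571 > 1, so every player's dominant strategy flips to full contribution.
So the Nash equilibrium is full contribution by all 7; the group earns 7 × (28 × 0.40 + 5.7 × 28) = 1195.60.

1195.60 dollars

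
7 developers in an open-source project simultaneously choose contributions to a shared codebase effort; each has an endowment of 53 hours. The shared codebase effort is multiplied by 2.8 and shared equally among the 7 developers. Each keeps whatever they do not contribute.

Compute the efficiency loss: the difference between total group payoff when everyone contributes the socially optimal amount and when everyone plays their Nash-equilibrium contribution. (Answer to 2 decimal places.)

667.80 hours

Each contributed unit returns 2.8/7 = 0.4000 to its contributor — below 1 — so contributing 0 is dominant for every player. At the Nash equilibrium everyone keeps their 53, and the group total is 7 × 53 = 371.
Each contributed unit returns 2.800 to the group as a whole (0.4000 to each of 7 players), which exceeds 1, so the social optimum is full contribution: group total = 2.800 × 371 = 1038.80.
Efficiency loss = 1038.80 − 371 = 667.80.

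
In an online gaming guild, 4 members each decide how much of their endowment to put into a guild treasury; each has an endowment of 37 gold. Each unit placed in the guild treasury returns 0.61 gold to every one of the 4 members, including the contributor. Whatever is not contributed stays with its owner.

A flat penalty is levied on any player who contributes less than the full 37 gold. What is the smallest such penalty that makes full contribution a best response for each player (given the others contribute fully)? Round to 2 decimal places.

Given the others contribute fully, the best deviation is to contribute 0 (any partial contribution still incurs the fine and gives up units whose private return 0.61 is below 1).
Deviating from 37 to 0 saves 37 gold but forfeits the deviator's share of the drop in the guild treasury: 0.61 × 37 = 22.57.
So the deviation gain is 37 − 22.57 = 14.43, and the fine must be at least 14.43 gold to wipe it out.

14.43 gold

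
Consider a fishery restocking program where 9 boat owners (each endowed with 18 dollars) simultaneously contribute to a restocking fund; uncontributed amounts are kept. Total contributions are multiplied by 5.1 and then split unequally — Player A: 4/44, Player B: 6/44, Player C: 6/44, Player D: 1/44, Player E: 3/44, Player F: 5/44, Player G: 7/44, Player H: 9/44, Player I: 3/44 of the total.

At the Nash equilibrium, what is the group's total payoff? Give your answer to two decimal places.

235.80 dollars

Player j's private return per contributed unit is 5.1 × (j's share). Contributing is weakly dominant for j when that share is at least 1/5.1 = 0.1961, and contributing 0 is dominant otherwise.
The only share above 0.1961 is Player H's 9/44, contributing 18; the remaining 8 contribute 0. Total contributed: 18.
The restocking fund pays out 5.1 × 18 = 91.80 in total (split across the unequal shares, but the aggregate is all that matters for the group sum).
The 8 free-riders keep 18 each, adding 144. Group total = 144 + 91.80 = 235.80.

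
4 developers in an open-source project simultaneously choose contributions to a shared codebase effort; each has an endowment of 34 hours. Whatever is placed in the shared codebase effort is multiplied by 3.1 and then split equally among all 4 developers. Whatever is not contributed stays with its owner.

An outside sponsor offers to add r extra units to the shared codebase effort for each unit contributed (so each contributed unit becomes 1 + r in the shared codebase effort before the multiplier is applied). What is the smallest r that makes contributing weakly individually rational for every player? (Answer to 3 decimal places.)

0.290

With matching at rate r, one contributed unit becomes (1 + r) in the shared codebase effort and returns 3.1 × (1 + r) / 4 to the contributor.
Setting this equal to 1: 1 + r = 4/3.1 = 1.2903.
So the minimum matching rate is r = 1.2903 − 1 = 0.290.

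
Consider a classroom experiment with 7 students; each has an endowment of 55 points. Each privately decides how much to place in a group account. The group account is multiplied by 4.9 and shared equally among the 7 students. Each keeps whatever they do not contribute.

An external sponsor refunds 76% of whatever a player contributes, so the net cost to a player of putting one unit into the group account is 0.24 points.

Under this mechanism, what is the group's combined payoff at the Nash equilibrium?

The effective private return per unit is now (4.9/7) / 0.24 = 2.9167 > 1, so every player's dominant strategy flips to full contribution.
At the Nash equilibrium everyone contributes 55. Group total payoff = 7 × (55 × 0.76 + 4.9 × 55) = 2179.10.

2179.10 points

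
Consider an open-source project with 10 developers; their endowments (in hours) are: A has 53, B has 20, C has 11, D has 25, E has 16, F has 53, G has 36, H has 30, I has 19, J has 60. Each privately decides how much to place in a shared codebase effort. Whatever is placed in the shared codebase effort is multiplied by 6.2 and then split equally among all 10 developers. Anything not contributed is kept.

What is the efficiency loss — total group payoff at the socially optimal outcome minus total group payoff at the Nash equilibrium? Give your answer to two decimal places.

The private return per contributed unit is 6.2/10 = 0.6200 < 1 for every player regardless of endowment, so the Nash equilibrium is zero contribution and the group total is Σ E_j = 53 + 20 + 11 + 25 + 16 + 53 + 36 + 30 + 19 + 60 = 323.
Each contributed unit returns 6.200 to the group, so the social optimum is full contribution by everyone: group total = 6.200 × 323 = 2002.60.
Efficiency loss = (6.200 − 1) × 323 = 1679.60.

1679.60 hours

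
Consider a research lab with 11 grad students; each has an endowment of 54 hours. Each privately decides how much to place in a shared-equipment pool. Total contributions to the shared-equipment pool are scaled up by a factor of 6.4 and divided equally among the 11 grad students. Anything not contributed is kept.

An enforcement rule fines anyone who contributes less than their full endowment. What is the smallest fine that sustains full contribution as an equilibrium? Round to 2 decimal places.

Given the others contribute fully, the best deviation is to contribute 0 (any partial contribution still incurs the fine and gives up units whose private return 0.5818 is below 1).
Deviating from 54 to 0 saves 54 hours but forfeits the deviator's share of the drop in the shared-equipment pool: 6.4/11 × 54 = 31.42.
So the deviation gain is 54 − 31.42 = 22.58, and the fine must be at least 22.58 hours to wipe it out.

22.58 hours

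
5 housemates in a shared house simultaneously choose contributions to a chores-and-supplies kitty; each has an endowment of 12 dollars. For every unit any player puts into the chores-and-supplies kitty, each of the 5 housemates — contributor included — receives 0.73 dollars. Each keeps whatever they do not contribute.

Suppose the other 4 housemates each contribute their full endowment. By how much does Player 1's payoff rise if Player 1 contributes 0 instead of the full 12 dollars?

3.24 dollars

Switching from a contribution of 12 to 0 lets Player 1 keep an extra 12 dollars, but lowers the chores-and-supplies kitty by 12, which costs Player 1 their own share of that drop: 0.73 × 12 = 8.76.
Net gain = 12 − 8.76 = 3.24. The private return per contributed unit (0.73) is below 1, so free-riding is indeed the best response regardless of what the others do.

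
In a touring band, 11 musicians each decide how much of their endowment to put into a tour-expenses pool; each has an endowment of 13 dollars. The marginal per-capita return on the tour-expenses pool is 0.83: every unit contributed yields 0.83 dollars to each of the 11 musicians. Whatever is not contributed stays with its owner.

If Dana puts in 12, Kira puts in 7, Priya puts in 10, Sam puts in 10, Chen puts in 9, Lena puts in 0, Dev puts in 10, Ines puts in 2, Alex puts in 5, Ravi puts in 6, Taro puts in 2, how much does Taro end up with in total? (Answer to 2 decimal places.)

71.59 dollars

Total contributed: 12 + 7 + 10 + 10 + 9 + 0 + 10 + 2 + 5 + 6 + 2 = 73.
Each receives 0.83 × 73 = 60.59 from the tour-expenses pool.
Taro keeps 13 − 2 = 11, so Taro's payoff is 11 + 60.59 = 71.59.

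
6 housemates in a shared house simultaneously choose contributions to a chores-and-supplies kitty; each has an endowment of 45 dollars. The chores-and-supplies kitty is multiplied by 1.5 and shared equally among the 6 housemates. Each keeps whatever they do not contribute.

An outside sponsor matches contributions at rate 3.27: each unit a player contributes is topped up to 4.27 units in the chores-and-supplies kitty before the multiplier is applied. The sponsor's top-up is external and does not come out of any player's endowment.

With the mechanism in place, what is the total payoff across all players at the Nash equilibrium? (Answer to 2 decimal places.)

1729.35 dollars

With the mechanism, a contributed unit returns 1.5 × 4.27 / 6 = 1.0675 per unit of net cost to the contributor — now above 1 — so contributing fully is weakly dominant for every player.
At the Nash equilibrium everyone contributes 45. Group total payoff = 1.5 × 4.27 × 270 = 1729.35.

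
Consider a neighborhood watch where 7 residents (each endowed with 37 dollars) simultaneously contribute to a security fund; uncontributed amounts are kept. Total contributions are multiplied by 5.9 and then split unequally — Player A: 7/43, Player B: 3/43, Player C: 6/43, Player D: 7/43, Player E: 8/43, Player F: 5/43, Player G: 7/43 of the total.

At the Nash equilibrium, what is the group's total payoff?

440.30 dollars

Each unit j contributes comes back to j as 5.9 × (j's share), so j prefers to contribute only if that share exceeds 1/5.9 = 0.1695; otherwise keeping the unit dominates.
Only Player E (8/43) clears that bar, contributing 37; the remaining 6 contribute 0. Total contributed: 37.
The security fund pays out 5.9 × 37 = 218.30 in total (split across the unequal shares, but the aggregate is all that matters for the group sum).
The 6 free-riders keep 37 each, adding 222. Group total = 222 + 218.30 = 440.30.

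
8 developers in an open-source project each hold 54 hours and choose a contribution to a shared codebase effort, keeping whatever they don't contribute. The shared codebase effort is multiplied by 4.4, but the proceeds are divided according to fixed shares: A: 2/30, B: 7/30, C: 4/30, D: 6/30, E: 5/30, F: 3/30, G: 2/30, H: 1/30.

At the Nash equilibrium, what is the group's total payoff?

615.60 hours

Each unit j contributes comes back to j as 4.4 × (j's share), so j prefers to contribute only if that share exceeds 1/4.4 = 0.2273; otherwise keeping the unit dominates.
Only B (7/30) clears that bar, contributing 54; the remaining 7 contribute 0. Total contributed: 54.
The shared codebase effort pays out 4.4 × 54 = 237.60 in total (split across the unequal shares, but the aggregate is all that matters for the group sum).
The 7 free-riders keep 54 each, adding 378. Group total = 378 + 237.60 = 615.60.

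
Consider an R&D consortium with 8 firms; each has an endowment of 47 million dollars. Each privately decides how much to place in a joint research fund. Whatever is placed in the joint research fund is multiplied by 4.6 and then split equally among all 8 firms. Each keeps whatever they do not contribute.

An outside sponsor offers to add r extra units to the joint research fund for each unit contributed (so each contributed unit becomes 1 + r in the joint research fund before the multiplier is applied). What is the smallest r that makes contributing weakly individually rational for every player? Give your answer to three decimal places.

With matching at rate r, one contributed unit becomes (1 + r) in the joint research fund and returns 4.6 × (1 + r) / 8 to the contributor.
Setting this equal to 1: 1 + r = 8/4.6 = 1.7391.
So the minimum matching rate is r = 1.7391 − 1 = 0.739.

0.739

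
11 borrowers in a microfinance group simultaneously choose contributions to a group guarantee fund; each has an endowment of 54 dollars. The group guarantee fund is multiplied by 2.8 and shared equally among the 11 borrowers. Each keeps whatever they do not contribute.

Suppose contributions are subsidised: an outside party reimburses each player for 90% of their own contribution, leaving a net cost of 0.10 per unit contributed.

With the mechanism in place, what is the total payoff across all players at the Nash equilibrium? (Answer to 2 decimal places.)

2197.80 dollars

With the mechanism, a contributed unit returns (2.8/11) / 0.10 = 2.5455 per unit of net cost to the contributor — now above 1 — so contributing fully is weakly dominant for every player.
At the Nash equilibrium everyone contributes 54. Group total payoff = 11 × (54 × 0.90 + 2.8 × 54) = 2197.80.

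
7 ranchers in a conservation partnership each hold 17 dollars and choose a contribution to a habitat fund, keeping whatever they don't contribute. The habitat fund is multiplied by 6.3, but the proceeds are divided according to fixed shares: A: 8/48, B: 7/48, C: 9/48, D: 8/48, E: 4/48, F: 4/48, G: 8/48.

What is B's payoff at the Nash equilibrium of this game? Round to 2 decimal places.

For player j, contributing a unit is worthwhile iff 6.3 × (j's share) ≥ 1, i.e. iff j's share is at least 0.1587.
The shares above 0.1587 belong to A, C, D and G, contributing 17 each; the remaining 3 contribute 0. Total contributed: 68.
B keeps 17 and receives 6.3 × 68 × 7/48 = 62.48 from the habitat fund, for a payoff of 79.48.

79.48 dollars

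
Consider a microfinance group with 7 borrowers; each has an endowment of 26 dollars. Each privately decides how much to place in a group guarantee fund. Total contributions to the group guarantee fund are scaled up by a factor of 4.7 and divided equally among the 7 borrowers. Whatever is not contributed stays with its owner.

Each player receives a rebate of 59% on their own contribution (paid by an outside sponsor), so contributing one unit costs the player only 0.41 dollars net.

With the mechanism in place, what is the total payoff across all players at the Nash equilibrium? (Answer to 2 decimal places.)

Under the mechanism each unit contributed yields (4.7/7) / 0.41 = 1.6376 back to its contributor per unit of net cost, which exceeds 1, making full contribution the dominant choice for everyone.
At the Nash equilibrium everyone contributes 26. Group total payoff = 7 × (26 × 0.59 + 4.7 × 26) = 962.78.

962.78 dollars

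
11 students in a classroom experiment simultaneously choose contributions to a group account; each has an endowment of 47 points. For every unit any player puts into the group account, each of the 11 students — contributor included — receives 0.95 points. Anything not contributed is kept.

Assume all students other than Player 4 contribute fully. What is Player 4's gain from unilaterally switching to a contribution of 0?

Switching from a contribution of 47 to 0 lets Player 4 keep an extra 47 points, but lowers the group account by 47, which costs Player 4 their own share of that drop: 0.95 × 47 = 44.65.
Net gain = 47 − 44.65 = 2.35. The private return per contributed unit (0.95) is below 1, so free-riding is indeed the best response regardless of what the others do.

2.35 points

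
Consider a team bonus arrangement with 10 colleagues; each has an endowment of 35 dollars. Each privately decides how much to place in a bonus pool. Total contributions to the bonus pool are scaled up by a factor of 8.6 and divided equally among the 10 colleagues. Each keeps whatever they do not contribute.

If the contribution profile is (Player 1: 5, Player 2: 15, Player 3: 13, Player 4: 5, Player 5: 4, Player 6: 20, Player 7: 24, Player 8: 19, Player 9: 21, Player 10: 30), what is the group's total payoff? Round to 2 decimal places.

1535.60 dollars

Total contributed: 5 + 15 + 13 + 5 + 4 + 20 + 24 + 19 + 21 + 30 = 156; total kept: 10 × 35 − 156 = 194.
The bonus pool pays out 8.6 × 156 = 1341.60 in aggregate.
Group total = 194 + 1341.60 = 1535.60.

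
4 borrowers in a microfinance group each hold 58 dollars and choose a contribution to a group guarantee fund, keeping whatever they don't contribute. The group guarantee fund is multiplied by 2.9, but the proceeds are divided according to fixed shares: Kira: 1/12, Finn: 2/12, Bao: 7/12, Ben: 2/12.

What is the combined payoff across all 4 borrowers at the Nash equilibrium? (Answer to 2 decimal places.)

342.20 dollars

For player j, contributing a unit is worthwhile iff 2.9 × (j's share) ≥ 1, i.e. iff j's share is at least 0.3448.
Only Bao (7/12) clears that bar, contributing 58; the remaining 3 contribute 0. Total contributed: 58.
The group guarantee fund pays out 2.9 × 58 = 168.20 in total (split across the unequal shares, but the aggregate is all that matters for the group sum).
The 3 free-riders keep 58 each, adding 174. Group total = 174 + 168.20 = 342.20.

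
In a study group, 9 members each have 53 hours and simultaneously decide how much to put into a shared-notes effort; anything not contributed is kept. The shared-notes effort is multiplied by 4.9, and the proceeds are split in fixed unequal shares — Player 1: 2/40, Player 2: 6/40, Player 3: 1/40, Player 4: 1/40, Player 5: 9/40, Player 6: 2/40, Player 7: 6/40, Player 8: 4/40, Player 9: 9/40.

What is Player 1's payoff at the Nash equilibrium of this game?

For player j, contributing a unit is worthwhile iff 4.9 × (j's share) ≥ 1, i.e. iff j's share is at least 0.2041.
Player 5 and Player 9 are above the threshold, contributing 53 each; the remaining 7 contribute 0. Total contributed: 106.
Player 1 keeps 53 and receives 4.9 × 106 × 2/40 = 25.97 from the shared-notes effort, for a payoff of 78.97.

78.97 hours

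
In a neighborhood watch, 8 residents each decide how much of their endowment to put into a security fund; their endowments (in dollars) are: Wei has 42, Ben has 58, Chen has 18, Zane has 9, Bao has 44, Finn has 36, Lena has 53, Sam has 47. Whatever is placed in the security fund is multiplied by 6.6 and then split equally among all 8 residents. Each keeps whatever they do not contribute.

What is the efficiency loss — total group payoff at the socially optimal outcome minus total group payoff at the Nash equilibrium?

1719.20 dollars

The private return per contributed unit is 6.6/8 = 0.8250 < 1 for every player regardless of endowment, so the Nash equilibrium is zero contribution and the group total is Σ E_j = 42 + 58 + 18 + 9 + 44 + 36 + 53 + 47 = 307.
Each contributed unit returns 6.600 to the group, so the social optimum is full contribution by everyone: group total = 6.600 × 307 = 2026.20.
Efficiency loss = (6.600 − 1) × 307 = 1719.20.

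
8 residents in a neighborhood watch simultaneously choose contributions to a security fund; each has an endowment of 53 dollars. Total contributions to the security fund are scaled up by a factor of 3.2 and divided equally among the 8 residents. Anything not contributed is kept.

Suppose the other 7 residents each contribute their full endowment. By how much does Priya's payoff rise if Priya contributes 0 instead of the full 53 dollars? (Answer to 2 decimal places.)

Switching from a contribution of 53 to 0 lets Priya keep an extra 53 dollars, but lowers the security fund by 53, which costs Priya their own share of that drop: 3.2/8 × 53 = 21.20.
Net gain = 53 − 21.20 = 31.80. The private return per contributed unit (0.4000) is below 1, so free-riding is indeed the best response regardless of what the others do.

31.80 dollars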